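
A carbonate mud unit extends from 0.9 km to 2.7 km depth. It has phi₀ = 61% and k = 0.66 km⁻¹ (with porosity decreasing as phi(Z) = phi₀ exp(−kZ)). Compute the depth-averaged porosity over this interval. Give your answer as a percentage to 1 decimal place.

⟨phi⟩ = (1/(Z₂−Z₁)) ∫ phi₀ e^(−kZ) dZ = phi₀·(e^(−k·Z₁) − e^(−k·Z₂)) / (k·(Z₂−Z₁))
e^(−0.66×0.9) = 0.5521; e^(−0.66×2.7) = 0.1683
⟨phi⟩ = 0.61 × (0.5521 − 0.1683) / (0.66 × 1.8) = 0.61 × 0.3231 = 0.1971

19.7%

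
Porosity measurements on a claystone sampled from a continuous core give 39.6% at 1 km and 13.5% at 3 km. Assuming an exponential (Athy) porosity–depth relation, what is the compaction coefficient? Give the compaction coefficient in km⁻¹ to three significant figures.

0.538 km⁻¹

Athy: n(z) = n₀ e^(−βz) ⇒ n₁/n₂ = e^{β(z₂−z₁)} ⇒ β = ln(n₁/n₂)/(z₂−z₁)
β = ln(0.396/0.135) / (3 − 1) = ln(2.933) / 2 = 1.0761 / 2 = 0.5381 km⁻¹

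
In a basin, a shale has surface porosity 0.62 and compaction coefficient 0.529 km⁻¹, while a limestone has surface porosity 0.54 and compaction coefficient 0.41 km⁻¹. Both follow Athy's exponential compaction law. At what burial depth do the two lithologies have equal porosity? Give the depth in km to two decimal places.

Set phi₀ₐ e^(−kₐd) = phi₀ᵦ e^(−kᵦd) ⇒ ln(phi₀ₐ/phi₀ᵦ) = (kₐ − kᵦ)·d
d = ln(0.62/0.54) / (0.529 − 0.41) = 0.1382 / 0.119 = 1.161 km

1.16 km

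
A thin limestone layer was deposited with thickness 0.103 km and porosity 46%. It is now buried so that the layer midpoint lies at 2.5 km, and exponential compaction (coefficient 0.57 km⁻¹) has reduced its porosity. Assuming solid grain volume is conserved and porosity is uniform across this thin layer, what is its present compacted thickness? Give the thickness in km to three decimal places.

0.063 km

Porosity at 2.5 km: n = 0.46·exp(−0.57×2.5) = 0.1106
Solid-volume conservation: h(1−n) = h₀(1−n₀) ⇒ h = h₀·(1−n₀)/(1−n)
h = 0.103 × (1 − 0.46)/(1 − 0.1106) = 0.103 × 0.6072 = 0.0625 km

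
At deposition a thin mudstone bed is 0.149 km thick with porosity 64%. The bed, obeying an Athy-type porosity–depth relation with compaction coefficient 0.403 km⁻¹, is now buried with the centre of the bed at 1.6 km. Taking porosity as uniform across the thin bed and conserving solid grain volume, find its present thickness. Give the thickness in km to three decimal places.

0.081 km

Porosity at 1.6 km: n = 0.64·exp(−0.403×1.6) = 0.3359
Solid-volume conservation: h(1−n) = h₀(1−n₀) ⇒ h = h₀·(1−n₀)/(1−n)
h = 0.149 × (1 − 0.64)/(1 − 0.3359) = 0.149 × 0.5420 = 0.0808 km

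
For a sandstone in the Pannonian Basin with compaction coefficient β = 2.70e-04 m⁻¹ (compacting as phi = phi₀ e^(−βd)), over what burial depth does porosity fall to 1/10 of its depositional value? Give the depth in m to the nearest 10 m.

Working in km (1 km = 1000 m; β in km⁻¹ = β in m⁻¹ × 1000):
phi/phi₀ = 1/10 ⇒ exp(−β·d) = 1/10 ⇒ d = ln(10) / β
d = 2.3026 / 0.27 = 8.528 km

8530 m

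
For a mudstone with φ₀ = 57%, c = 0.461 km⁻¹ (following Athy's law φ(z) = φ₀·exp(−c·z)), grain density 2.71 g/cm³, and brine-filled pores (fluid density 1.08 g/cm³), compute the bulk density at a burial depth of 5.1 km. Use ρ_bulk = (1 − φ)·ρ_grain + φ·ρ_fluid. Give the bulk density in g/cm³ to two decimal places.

2.62 g/cm³

Porosity at depth: φ = 0.57·exp(−0.461×5.1) = 0.57×0.0953 = 0.0543
Bulk density: ρ_b = (1−φ)ρ_g + φ·ρ_f = 0.9457×2.71 + 0.0543×1.08
       = 2.563 + 0.059 = 2.621 g/cm³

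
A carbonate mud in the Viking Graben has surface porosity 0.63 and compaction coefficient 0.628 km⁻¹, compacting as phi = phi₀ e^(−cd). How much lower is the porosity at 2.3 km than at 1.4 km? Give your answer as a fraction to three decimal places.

0.113

phi(1.4) = 0.63·e^(−0.628×1.4) = 0.2615
phi(2.3) = 0.63·e^(−0.628×2.3) = 0.1486
Δphi = 0.2615 − 0.1486 = 0.1129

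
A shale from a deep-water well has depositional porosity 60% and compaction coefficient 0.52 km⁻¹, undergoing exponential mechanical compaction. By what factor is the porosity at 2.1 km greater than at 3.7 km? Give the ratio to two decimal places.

φ(Z₁)/φ(Z₂) = e^(−β·Z₁)/e^(−β·Z₂) = e^{β(Z₂−Z₁)}
= exp(0.52 × 1.6) = exp(0.832) = 2.2979

2.30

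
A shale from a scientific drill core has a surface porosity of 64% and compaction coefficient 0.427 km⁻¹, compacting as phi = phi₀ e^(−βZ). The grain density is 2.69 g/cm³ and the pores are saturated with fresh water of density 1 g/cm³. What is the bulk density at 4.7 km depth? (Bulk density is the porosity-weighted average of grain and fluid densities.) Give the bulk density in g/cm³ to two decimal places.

2.54 g/cm³

Porosity at depth: phi = 0.64·exp(−0.427×4.7) = 0.64×0.1344 = 0.0860
Bulk density: ρ_b = (1−phi)ρ_g + phi·ρ_f = 0.9140×2.69 + 0.0860×1
       = 2.459 + 0.086 = 2.545 g/cm³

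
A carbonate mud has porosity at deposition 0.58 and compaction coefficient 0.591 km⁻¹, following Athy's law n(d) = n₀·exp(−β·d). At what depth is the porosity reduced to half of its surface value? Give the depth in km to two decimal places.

n/n₀ = 1/2 ⇒ exp(−β·d) = 1/2 ⇒ d = ln(2) / β
d = 0.6931 / 0.591 = 1.173 km

1.17 km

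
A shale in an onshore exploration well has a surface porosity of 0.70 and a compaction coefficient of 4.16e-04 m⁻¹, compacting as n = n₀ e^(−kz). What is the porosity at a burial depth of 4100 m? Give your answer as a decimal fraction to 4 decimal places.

0.1272

Working in km (1 km = 1000 m; k in km⁻¹ = k in m⁻¹ × 1000):
n = n₀·exp(−k·z) = 0.7 × exp(−0.416 × 4.1) = 0.7 × exp(−1.706)
  = 0.7 × 0.1817 = 0.1272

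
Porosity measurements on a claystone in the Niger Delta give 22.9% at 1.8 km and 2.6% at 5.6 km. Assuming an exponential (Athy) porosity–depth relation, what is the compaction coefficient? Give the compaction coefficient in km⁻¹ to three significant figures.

Athy: phi(z) = phi₀ e^(−cz) ⇒ phi₁/phi₂ = e^{c(z₂−z₁)} ⇒ c = ln(phi₁/phi₂)/(z₂−z₁)
c = ln(0.229/0.026) / (5.6 − 1.8) = ln(8.808) / 3.8 = 2.1756 / 3.8 = 0.5725 km⁻¹

0.573 km⁻¹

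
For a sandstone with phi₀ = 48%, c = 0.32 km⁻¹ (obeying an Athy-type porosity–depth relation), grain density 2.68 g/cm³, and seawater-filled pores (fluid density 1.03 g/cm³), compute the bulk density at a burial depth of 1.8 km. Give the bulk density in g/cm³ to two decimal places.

2.23 g/cm³

Porosity at depth: phi = 0.48·exp(−0.32×1.8) = 0.48×0.5621 = 0.2698
Bulk density: ρ_b = (1−phi)ρ_g + phi·ρ_f = 0.7302×2.68 + 0.2698×1.03
       = 1.957 + 0.278 = 2.235 g/cm³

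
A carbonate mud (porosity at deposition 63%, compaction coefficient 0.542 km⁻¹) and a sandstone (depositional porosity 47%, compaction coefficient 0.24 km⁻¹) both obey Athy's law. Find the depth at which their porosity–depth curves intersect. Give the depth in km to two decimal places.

0.97 km

Set phi₀ₐ e^(−βₐd) = phi₀ᵦ e^(−βᵦd) ⇒ ln(phi₀ₐ/phi₀ᵦ) = (βₐ − βᵦ)·d
d = ln(0.63/0.47) / (0.542 − 0.24) = 0.2930 / 0.302 = 0.970 km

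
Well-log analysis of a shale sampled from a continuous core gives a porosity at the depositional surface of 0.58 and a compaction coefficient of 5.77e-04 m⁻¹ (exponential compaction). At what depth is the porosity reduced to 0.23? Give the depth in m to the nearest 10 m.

1600 m

Working in km (1 km = 1000 m; c in km⁻¹ = c in m⁻¹ × 1000):
Invert Athy's law: Z = ln(phi₀/phi) / c
Z = ln(0.58/0.23) / 0.577 = ln(2.522) / 0.577 = 0.9249 / 0.577 = 1.603 km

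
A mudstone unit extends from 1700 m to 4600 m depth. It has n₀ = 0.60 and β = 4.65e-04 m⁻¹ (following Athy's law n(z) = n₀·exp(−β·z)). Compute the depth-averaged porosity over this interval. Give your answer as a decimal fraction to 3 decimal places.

0.149

Working in km (1 km = 1000 m; β in km⁻¹ = β in m⁻¹ × 1000):
⟨n⟩ = (1/(z₂−z₁)) ∫ n₀ e^(−βz) dz = n₀·(e^(−β·z₁) − e^(−β·z₂)) / (β·(z₂−z₁))
e^(−0.465×1.7) = 0.4536; e^(−0.465×4.6) = 0.1178
⟨n⟩ = 0.6 × (0.4536 − 0.1178) / (0.465 × 2.9) = 0.6 × 0.2491 = 0.1494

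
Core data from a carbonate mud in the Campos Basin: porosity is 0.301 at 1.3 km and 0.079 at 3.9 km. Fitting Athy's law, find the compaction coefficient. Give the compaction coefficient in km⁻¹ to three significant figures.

0.514 km⁻¹

Athy: phi(z) = phi₀ e^(−cz) ⇒ phi₁/phi₂ = e^{c(z₂−z₁)} ⇒ c = ln(phi₁/phi₂)/(z₂−z₁)
c = ln(0.301/0.079) / (3.9 − 1.3) = ln(3.81) / 2.6 = 1.3377 / 2.6 = 0.5145 km⁻¹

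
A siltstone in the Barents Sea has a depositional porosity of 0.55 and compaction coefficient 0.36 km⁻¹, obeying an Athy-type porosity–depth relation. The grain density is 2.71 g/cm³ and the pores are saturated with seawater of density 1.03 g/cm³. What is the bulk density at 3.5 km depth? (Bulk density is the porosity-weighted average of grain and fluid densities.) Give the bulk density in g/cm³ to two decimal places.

2.45 g/cm³

Porosity at depth: n = 0.55·exp(−0.36×3.5) = 0.55×0.2837 = 0.1560
Bulk density: ρ_b = (1−n)ρ_g + n·ρ_f = 0.8440×2.71 + 0.1560×1.03
       = 2.287 + 0.161 = 2.448 g/cm³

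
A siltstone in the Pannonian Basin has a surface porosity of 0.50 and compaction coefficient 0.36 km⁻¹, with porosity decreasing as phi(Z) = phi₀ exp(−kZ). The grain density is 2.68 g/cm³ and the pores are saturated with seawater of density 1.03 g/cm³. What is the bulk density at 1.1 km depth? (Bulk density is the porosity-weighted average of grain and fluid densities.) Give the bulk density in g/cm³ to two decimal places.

2.12 g/cm³

Porosity at depth: phi = 0.5·exp(−0.36×1.1) = 0.5×0.6730 = 0.3365
Bulk density: ρ_b = (1−phi)ρ_g + phi·ρ_f = 0.6635×2.68 + 0.3365×1.03
       = 1.778 + 0.347 = 2.125 g/cm³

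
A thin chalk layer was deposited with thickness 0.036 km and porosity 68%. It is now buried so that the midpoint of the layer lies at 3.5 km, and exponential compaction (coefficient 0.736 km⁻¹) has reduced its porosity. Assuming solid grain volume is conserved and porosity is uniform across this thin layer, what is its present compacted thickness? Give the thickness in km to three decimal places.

Porosity at 3.5 km: φ = 0.68·exp(−0.736×3.5) = 0.0517
Solid-volume conservation: h(1−φ) = h₀(1−φ₀) ⇒ h = h₀·(1−φ₀)/(1−φ)
h = 0.036 × (1 − 0.68)/(1 − 0.0517) = 0.036 × 0.3375 = 0.0121 km

0.012 km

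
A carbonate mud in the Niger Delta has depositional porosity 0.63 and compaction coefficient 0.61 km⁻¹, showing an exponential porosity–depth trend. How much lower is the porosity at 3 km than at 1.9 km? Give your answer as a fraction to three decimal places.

n(1.9) = 0.63·e^(−0.61×1.9) = 0.1977
n(3) = 0.63·e^(−0.61×3) = 0.1011
Δn = 0.1977 − 0.1011 = 0.0966

0.097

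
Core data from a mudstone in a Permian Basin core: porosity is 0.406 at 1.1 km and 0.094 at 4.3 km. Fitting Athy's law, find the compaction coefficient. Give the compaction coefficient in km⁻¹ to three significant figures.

Athy: phi(z) = phi₀ e^(−kz) ⇒ phi₁/phi₂ = e^{k(z₂−z₁)} ⇒ k = ln(phi₁/phi₂)/(z₂−z₁)
k = ln(0.406/0.094) / (4.3 − 1.1) = ln(4.319) / 3.2 = 1.4631 / 3.2 = 0.4572 km⁻¹

0.457 km⁻¹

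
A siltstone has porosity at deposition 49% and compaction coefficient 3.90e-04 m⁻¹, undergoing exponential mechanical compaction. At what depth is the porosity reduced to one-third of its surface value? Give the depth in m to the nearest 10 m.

2820 m

Working in km (1 km = 1000 m; k in km⁻¹ = k in m⁻¹ × 1000):
φ/φ₀ = 1/3 ⇒ exp(−k·z) = 1/3 ⇒ z = ln(3) / k
z = 1.0986 / 0.39 = 2.817 km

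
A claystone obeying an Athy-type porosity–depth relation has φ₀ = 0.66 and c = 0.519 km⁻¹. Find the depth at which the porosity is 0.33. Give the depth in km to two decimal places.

Invert Athy's law: z = ln(φ₀/φ) / c
z = ln(0.66/0.33) / 0.519 = ln(2) / 0.519 = 0.6931 / 0.519 = 1.336 km

1.34 km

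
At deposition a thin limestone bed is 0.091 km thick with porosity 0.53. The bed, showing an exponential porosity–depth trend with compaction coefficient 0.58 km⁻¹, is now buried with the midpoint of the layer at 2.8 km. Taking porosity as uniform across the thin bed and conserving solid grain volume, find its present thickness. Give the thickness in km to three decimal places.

Porosity at 2.8 km: n = 0.53·exp(−0.58×2.8) = 0.1045
Solid-volume conservation: h(1−n) = h₀(1−n₀) ⇒ h = h₀·(1−n₀)/(1−n)
h = 0.091 × (1 − 0.53)/(1 − 0.1045) = 0.091 × 0.5248 = 0.0478 km

0.048 km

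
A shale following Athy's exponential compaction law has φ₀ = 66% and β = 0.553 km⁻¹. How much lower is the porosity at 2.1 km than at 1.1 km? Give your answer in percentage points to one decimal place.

φ(1.1) = 0.66·e^(−0.553×1.1) = 0.3592
φ(2.1) = 0.66·e^(−0.553×2.1) = 0.2066
Δφ = 0.3592 − 0.2066 = 0.1526

15.3 percentage points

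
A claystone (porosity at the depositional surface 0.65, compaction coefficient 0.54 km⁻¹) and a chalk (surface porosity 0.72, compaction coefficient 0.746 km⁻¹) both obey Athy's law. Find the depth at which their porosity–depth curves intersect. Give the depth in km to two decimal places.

0.50 km

Set n₀ₐ e^(−cₐd) = n₀ᵦ e^(−cᵦd) ⇒ ln(n₀ₐ/n₀ᵦ) = (cₐ − cᵦ)·d
d = ln(0.65/0.72) / (0.54 − 0.746) = -0.1023 / -0.206 = 0.496 km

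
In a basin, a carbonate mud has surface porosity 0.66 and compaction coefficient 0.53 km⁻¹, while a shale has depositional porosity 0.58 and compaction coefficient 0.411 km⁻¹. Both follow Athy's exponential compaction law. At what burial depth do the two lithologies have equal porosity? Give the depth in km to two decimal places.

1.09 km

Set phi₀ₐ e^(−βₐZ) = phi₀ᵦ e^(−βᵦZ) ⇒ ln(phi₀ₐ/phi₀ᵦ) = (βₐ − βᵦ)·Z
Z = ln(0.66/0.58) / (0.53 − 0.411) = 0.1292 / 0.119 = 1.086 km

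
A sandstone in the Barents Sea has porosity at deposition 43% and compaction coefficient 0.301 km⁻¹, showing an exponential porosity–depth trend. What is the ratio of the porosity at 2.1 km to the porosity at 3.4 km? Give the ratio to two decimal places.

1.48

phi(d₁)/phi(d₂) = e^(−c·d₁)/e^(−c·d₂) = e^{c(d₂−d₁)}
= exp(0.301 × 1.3) = exp(0.3913) = 1.4789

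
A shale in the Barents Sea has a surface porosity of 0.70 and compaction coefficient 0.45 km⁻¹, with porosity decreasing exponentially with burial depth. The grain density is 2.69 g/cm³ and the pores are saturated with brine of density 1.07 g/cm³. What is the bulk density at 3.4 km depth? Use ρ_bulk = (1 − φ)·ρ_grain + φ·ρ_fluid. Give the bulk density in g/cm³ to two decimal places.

Porosity at depth: φ = 0.7·exp(−0.45×3.4) = 0.7×0.2165 = 0.1516
Bulk density: ρ_b = (1−φ)ρ_g + φ·ρ_f = 0.8484×2.69 + 0.1516×1.07
       = 2.282 + 0.162 = 2.444 g/cm³

2.44 g/cm³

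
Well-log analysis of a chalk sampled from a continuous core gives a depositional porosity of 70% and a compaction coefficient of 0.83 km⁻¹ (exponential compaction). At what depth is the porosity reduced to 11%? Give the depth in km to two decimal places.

Invert Athy's law: Z = ln(φ₀/φ) / k
Z = ln(0.7/0.11) / 0.83 = ln(6.364) / 0.83 = 1.8506 / 0.83 = 2.230 km

2.23 km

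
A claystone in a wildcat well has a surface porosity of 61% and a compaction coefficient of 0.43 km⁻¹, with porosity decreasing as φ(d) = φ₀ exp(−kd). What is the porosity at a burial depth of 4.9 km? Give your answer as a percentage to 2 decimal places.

φ = φ₀·exp(−k·d) = 0.61 × exp(−0.43 × 4.9) = 0.61 × exp(−2.107)
  = 0.61 × 0.1216 = 0.0742

7.42%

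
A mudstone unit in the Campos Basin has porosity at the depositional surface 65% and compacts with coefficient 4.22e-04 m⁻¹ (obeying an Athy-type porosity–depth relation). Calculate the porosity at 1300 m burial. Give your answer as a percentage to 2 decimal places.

37.55%

Working in km (1 km = 1000 m; k in km⁻¹ = k in m⁻¹ × 1000):
phi = phi₀·exp(−k·d) = 0.65 × exp(−0.422 × 1.3) = 0.65 × exp(−0.5486)
  = 0.65 × 0.5778 = 0.3755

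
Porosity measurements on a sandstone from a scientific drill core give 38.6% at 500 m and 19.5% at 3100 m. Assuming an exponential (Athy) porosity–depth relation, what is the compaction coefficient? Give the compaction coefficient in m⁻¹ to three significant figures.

Working in km (1 km = 1000 m; k in km⁻¹ = k in m⁻¹ × 1000):
Athy: φ(d) = φ₀ e^(−kd) ⇒ φ₁/φ₂ = e^{k(d₂−d₁)} ⇒ k = ln(φ₁/φ₂)/(d₂−d₁)
k = ln(0.386/0.195) / (3.1 − 0.5) = ln(1.979) / 2.6 = 0.6828 / 2.6 = 0.2626 km⁻¹

0.000263 m⁻¹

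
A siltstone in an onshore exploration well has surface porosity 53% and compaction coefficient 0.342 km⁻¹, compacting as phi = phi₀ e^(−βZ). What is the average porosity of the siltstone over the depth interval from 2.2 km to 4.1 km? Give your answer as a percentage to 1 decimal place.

18.4%

⟨phi⟩ = (1/(Z₂−Z₁)) ∫ phi₀ e^(−βZ) dZ = phi₀·(e^(−β·Z₁) − e^(−β·Z₂)) / (β·(Z₂−Z₁))
e^(−0.342×2.2) = 0.4712; e^(−0.342×4.1) = 0.2461
⟨phi⟩ = 0.53 × (0.4712 − 0.2461) / (0.342 × 1.9) = 0.53 × 0.3465 = 0.1837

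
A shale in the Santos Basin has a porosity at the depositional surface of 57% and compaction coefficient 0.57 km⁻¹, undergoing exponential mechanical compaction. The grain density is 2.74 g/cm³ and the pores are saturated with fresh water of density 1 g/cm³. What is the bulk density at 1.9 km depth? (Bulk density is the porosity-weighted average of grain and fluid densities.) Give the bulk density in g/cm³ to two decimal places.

2.40 g/cm³

Porosity at depth: phi = 0.57·exp(−0.57×1.9) = 0.57×0.3386 = 0.1930
Bulk density: ρ_b = (1−phi)ρ_g + phi·ρ_f = 0.8070×2.74 + 0.1930×1
       = 2.211 + 0.193 = 2.404 g/cm³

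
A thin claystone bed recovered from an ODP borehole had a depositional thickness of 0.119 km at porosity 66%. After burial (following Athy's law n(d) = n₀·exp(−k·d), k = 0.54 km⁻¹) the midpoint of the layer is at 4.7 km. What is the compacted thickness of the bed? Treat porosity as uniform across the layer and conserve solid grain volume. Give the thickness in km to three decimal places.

0.043 km

Porosity at 4.7 km: n = 0.66·exp(−0.54×4.7) = 0.0522
Solid-volume conservation: h(1−n) = h₀(1−n₀) ⇒ h = h₀·(1−n₀)/(1−n)
h = 0.119 × (1 − 0.66)/(1 − 0.0522) = 0.119 × 0.3587 = 0.0427 km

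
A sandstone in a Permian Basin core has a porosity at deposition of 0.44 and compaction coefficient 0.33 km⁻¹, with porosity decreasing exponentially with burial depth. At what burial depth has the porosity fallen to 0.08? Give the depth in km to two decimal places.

5.17 km

Invert Athy's law: d = ln(phi₀/phi) / β
d = ln(0.44/0.08) / 0.33 = ln(5.5) / 0.33 = 1.7047 / 0.33 = 5.166 km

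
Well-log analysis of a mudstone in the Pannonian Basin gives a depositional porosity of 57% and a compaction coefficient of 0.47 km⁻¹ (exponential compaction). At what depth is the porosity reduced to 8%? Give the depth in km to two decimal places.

Invert Athy's law: Z = ln(φ₀/φ) / k
Z = ln(0.57/0.08) / 0.47 = ln(7.125) / 0.47 = 1.9636 / 0.47 = 4.178 km

4.18 km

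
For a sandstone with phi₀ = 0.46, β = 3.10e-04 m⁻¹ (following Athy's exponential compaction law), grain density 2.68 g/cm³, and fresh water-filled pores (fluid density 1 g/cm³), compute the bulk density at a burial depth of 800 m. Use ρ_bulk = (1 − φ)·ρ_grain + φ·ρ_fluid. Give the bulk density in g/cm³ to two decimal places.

Working in km (1 km = 1000 m; β in km⁻¹ = β in m⁻¹ × 1000):
Porosity at depth: phi = 0.46·exp(−0.31×0.8) = 0.46×0.7804 = 0.3590
Bulk density: ρ_b = (1−phi)ρ_g + phi·ρ_f = 0.6410×2.68 + 0.3590×1
       = 1.718 + 0.359 = 2.077 g/cm³

2.08 g/cm³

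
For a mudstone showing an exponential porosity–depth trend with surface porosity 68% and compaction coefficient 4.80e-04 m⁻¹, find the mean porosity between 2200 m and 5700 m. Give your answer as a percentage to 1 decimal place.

Working in km (1 km = 1000 m; c in km⁻¹ = c in m⁻¹ × 1000):
⟨φ⟩ = (1/(Z₂−Z₁)) ∫ φ₀ e^(−cZ) dZ = φ₀·(e^(−c·Z₁) − e^(−c·Z₂)) / (c·(Z₂−Z₁))
e^(−0.48×2.2) = 0.3478; e^(−0.48×5.7) = 0.0648
⟨φ⟩ = 0.68 × (0.3478 − 0.0648) / (0.48 × 3.5) = 0.68 × 0.1685 = 0.1146

11.5%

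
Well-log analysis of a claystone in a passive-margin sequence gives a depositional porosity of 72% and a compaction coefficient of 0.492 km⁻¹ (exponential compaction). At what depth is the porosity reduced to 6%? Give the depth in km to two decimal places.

5.05 km

Invert Athy's law: z = ln(phi₀/phi) / k
z = ln(0.72/0.06) / 0.492 = ln(12) / 0.492 = 2.4849 / 0.492 = 5.051 km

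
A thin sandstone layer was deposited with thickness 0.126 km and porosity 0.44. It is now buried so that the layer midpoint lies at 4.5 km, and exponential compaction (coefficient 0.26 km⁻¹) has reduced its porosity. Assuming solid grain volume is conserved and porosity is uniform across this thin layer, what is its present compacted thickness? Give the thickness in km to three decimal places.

Porosity at 4.5 km: φ = 0.44·exp(−0.26×4.5) = 0.1366
Solid-volume conservation: h(1−φ) = h₀(1−φ₀) ⇒ h = h₀·(1−φ₀)/(1−φ)
h = 0.126 × (1 − 0.44)/(1 − 0.1366) = 0.126 × 0.6486 = 0.0817 km

0.082 km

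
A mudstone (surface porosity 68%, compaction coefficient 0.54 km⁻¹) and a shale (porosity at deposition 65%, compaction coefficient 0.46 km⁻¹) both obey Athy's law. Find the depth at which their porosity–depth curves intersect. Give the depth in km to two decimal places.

0.56 km

Set n₀ₐ e^(−kₐZ) = n₀ᵦ e^(−kᵦZ) ⇒ ln(n₀ₐ/n₀ᵦ) = (kₐ − kᵦ)·Z
Z = ln(0.68/0.65) / (0.54 − 0.46) = 0.0451 / 0.08 = 0.564 km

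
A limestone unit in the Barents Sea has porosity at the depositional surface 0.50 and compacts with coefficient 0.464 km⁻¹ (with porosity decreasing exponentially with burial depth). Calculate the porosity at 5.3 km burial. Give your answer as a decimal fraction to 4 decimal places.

0.0428

n = n₀·exp(−k·d) = 0.5 × exp(−0.464 × 5.3) = 0.5 × exp(−2.459)
  = 0.5 × 0.0855 = 0.0428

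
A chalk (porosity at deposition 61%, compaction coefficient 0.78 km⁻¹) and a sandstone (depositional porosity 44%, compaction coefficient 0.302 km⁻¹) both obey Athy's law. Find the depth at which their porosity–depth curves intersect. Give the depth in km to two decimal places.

0.68 km

Set phi₀ₐ e^(−βₐz) = phi₀ᵦ e^(−βᵦz) ⇒ ln(phi₀ₐ/phi₀ᵦ) = (βₐ − βᵦ)·z
z = ln(0.61/0.44) / (0.78 − 0.302) = 0.3267 / 0.478 = 0.683 km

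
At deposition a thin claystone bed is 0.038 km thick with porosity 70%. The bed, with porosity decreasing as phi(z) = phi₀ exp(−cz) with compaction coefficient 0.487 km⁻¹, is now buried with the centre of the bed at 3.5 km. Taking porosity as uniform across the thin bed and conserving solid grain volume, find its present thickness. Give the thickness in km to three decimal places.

Porosity at 3.5 km: phi = 0.7·exp(−0.487×3.5) = 0.1273
Solid-volume conservation: h(1−phi) = h₀(1−phi₀) ⇒ h = h₀·(1−phi₀)/(1−phi)
h = 0.038 × (1 − 0.7)/(1 − 0.1273) = 0.038 × 0.3438 = 0.0131 km

0.013 km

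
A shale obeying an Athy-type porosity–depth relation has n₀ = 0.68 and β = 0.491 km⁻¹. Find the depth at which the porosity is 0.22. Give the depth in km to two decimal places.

Invert Athy's law: Z = ln(n₀/n) / β
Z = ln(0.68/0.22) / 0.491 = ln(3.091) / 0.491 = 1.1285 / 0.491 = 2.298 km

2.30 km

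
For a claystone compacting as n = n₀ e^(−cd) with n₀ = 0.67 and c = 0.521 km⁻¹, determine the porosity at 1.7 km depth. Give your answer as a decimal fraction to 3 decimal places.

n = n₀·exp(−c·d) = 0.67 × exp(−0.521 × 1.7) = 0.67 × exp(−0.8857)
  = 0.67 × 0.4124 = 0.2763

0.276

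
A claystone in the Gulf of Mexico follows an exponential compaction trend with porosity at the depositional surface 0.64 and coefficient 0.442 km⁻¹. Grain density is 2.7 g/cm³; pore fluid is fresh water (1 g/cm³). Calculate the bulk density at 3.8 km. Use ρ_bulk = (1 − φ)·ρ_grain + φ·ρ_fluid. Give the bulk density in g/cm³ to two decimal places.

2.50 g/cm³

Porosity at depth: phi = 0.64·exp(−0.442×3.8) = 0.64×0.1864 = 0.1193
Bulk density: ρ_b = (1−phi)ρ_g + phi·ρ_f = 0.8807×2.7 + 0.1193×1
       = 2.378 + 0.119 = 2.497 g/cm³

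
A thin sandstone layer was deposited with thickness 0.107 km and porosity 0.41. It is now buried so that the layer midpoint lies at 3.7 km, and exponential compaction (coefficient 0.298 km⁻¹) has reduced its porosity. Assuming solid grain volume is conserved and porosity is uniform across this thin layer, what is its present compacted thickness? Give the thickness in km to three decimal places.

Porosity at 3.7 km: phi = 0.41·exp(−0.298×3.7) = 0.1361
Solid-volume conservation: h(1−phi) = h₀(1−phi₀) ⇒ h = h₀·(1−phi₀)/(1−phi)
h = 0.107 × (1 − 0.41)/(1 − 0.1361) = 0.107 × 0.6830 = 0.0731 km

0.073 km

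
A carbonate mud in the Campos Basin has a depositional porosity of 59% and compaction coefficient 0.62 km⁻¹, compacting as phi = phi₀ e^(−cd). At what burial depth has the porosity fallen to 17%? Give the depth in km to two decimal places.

2.01 km

Invert Athy's law: d = ln(phi₀/phi) / c
d = ln(0.59/0.17) / 0.62 = ln(3.471) / 0.62 = 1.2443 / 0.62 = 2.007 km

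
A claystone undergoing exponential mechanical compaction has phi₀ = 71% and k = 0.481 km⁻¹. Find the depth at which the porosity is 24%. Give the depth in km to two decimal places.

2.25 km

Invert Athy's law: d = ln(phi₀/phi) / k
d = ln(0.71/0.24) / 0.481 = ln(2.958) / 0.481 = 1.0846 / 0.481 = 2.255 km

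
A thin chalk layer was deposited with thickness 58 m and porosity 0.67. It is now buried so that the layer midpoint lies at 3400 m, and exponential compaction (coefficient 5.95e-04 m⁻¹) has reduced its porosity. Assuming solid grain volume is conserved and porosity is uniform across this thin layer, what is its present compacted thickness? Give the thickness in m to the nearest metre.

21 m

Working in km (1 km = 1000 m; k in km⁻¹ = k in m⁻¹ × 1000):
Porosity at 3.4 km: φ = 0.67·exp(−0.595×3.4) = 0.0886
Solid-volume conservation: h(1−φ) = h₀(1−φ₀) ⇒ h = h₀·(1−φ₀)/(1−φ)
h = 0.058 × (1 − 0.67)/(1 − 0.0886) = 0.058 × 0.3621 = 0.0210 km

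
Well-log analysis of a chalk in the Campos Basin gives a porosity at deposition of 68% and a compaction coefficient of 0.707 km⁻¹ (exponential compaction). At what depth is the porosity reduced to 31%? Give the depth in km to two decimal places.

1.11 km

Invert Athy's law: z = ln(n₀/n) / c
z = ln(0.68/0.31) / 0.707 = ln(2.194) / 0.707 = 0.7855 / 0.707 = 1.111 km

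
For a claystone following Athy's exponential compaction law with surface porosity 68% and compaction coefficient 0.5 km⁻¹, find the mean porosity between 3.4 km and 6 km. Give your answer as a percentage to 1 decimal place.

7.0%

⟨n⟩ = (1/(d₂−d₁)) ∫ n₀ e^(−cd) dd = n₀·(e^(−c·d₁) − e^(−c·d₂)) / (c·(d₂−d₁))
e^(−0.5×3.4) = 0.1827; e^(−0.5×6) = 0.0498
⟨n⟩ = 0.68 × (0.1827 − 0.0498) / (0.5 × 2.6) = 0.68 × 0.1022 = 0.0695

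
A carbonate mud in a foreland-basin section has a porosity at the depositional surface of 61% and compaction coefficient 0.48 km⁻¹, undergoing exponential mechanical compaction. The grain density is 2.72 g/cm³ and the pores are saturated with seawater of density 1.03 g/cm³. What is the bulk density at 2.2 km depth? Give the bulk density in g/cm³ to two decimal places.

Porosity at depth: phi = 0.61·exp(−0.48×2.2) = 0.61×0.3478 = 0.2122
Bulk density: ρ_b = (1−phi)ρ_g + phi·ρ_f = 0.7878×2.72 + 0.2122×1.03
       = 2.143 + 0.219 = 2.361 g/cm³

2.36 g/cm³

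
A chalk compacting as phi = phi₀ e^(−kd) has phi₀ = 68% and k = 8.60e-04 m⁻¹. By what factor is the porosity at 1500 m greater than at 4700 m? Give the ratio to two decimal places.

15.67

Working in km (1 km = 1000 m; k in km⁻¹ = k in m⁻¹ × 1000):
phi(d₁)/phi(d₂) = e^(−k·d₁)/e^(−k·d₂) = e^{k(d₂−d₁)}
= exp(0.86 × 3.2) = exp(2.752) = 15.6739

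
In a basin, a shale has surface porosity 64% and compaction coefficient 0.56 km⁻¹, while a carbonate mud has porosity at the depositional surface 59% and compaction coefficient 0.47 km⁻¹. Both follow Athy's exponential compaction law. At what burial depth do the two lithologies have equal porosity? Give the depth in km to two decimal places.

0.90 km

Set n₀ₐ e^(−βₐz) = n₀ᵦ e^(−βᵦz) ⇒ ln(n₀ₐ/n₀ᵦ) = (βₐ − βᵦ)·z
z = ln(0.64/0.59) / (0.56 − 0.47) = 0.0813 / 0.09 = 0.904 km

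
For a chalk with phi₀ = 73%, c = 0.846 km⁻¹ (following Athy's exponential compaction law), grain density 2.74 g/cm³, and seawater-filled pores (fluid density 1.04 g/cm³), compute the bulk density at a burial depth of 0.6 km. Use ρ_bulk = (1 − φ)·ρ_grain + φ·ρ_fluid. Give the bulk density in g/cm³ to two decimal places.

Porosity at depth: phi = 0.73·exp(−0.846×0.6) = 0.73×0.6019 = 0.4394
Bulk density: ρ_b = (1−phi)ρ_g + phi·ρ_f = 0.5606×2.74 + 0.4394×1.04
       = 1.536 + 0.457 = 1.993 g/cm³

1.99 g/cm³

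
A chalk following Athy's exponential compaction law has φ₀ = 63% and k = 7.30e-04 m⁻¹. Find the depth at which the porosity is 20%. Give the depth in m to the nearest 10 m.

1570 m

Working in km (1 km = 1000 m; k in km⁻¹ = k in m⁻¹ × 1000):
Invert Athy's law: Z = ln(φ₀/φ) / k
Z = ln(0.63/0.2) / 0.73 = ln(3.15) / 0.73 = 1.1474 / 0.73 = 1.572 km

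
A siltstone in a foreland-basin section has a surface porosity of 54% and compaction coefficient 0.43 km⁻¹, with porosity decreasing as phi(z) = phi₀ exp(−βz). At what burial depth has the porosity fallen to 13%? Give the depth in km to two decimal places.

Invert Athy's law: z = ln(phi₀/phi) / β
z = ln(0.54/0.13) / 0.43 = ln(4.154) / 0.43 = 1.4240 / 0.43 = 3.312 km

3.31 km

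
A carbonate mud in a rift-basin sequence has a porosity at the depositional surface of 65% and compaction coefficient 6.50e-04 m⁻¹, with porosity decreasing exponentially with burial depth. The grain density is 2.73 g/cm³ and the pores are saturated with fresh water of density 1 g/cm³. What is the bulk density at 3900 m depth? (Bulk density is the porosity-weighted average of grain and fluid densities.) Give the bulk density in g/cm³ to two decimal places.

Working in km (1 km = 1000 m; k in km⁻¹ = k in m⁻¹ × 1000):
Porosity at depth: φ = 0.65·exp(−0.65×3.9) = 0.65×0.0793 = 0.0515
Bulk density: ρ_b = (1−φ)ρ_g + φ·ρ_f = 0.9485×2.73 + 0.0515×1
       = 2.589 + 0.052 = 2.641 g/cm³

2.64 g/cm³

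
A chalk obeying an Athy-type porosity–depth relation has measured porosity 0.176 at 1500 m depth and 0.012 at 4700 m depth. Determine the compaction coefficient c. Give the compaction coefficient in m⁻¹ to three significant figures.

Working in km (1 km = 1000 m; c in km⁻¹ = c in m⁻¹ × 1000):
Athy: n(d) = n₀ e^(−cd) ⇒ n₁/n₂ = e^{c(d₂−d₁)} ⇒ c = ln(n₁/n₂)/(d₂−d₁)
c = ln(0.176/0.012) / (4.7 − 1.5) = ln(14.67) / 3.2 = 2.6856 / 3.2 = 0.8392 km⁻¹

0.000839 m⁻¹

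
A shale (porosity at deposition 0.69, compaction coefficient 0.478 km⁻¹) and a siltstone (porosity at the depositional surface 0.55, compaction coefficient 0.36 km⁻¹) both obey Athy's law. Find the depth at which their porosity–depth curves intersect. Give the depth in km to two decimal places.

Set phi₀ₐ e^(−βₐZ) = phi₀ᵦ e^(−βᵦZ) ⇒ ln(phi₀ₐ/phi₀ᵦ) = (βₐ − βᵦ)·Z
Z = ln(0.69/0.55) / (0.478 − 0.36) = 0.2268 / 0.118 = 1.922 km

1.92 km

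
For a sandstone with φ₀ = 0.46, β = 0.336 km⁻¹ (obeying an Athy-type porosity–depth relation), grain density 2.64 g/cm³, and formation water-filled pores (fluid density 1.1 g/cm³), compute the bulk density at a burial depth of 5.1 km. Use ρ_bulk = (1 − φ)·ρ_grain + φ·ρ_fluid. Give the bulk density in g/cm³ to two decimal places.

Porosity at depth: φ = 0.46·exp(−0.336×5.1) = 0.46×0.1802 = 0.0829
Bulk density: ρ_b = (1−φ)ρ_g + φ·ρ_f = 0.9171×2.64 + 0.0829×1.1
       = 2.421 + 0.091 = 2.512 g/cm³

2.51 g/cm³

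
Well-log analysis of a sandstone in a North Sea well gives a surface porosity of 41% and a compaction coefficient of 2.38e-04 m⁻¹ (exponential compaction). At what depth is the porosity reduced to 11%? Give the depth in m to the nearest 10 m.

Working in km (1 km = 1000 m; c in km⁻¹ = c in m⁻¹ × 1000):
Invert Athy's law: d = ln(phi₀/phi) / c
d = ln(0.41/0.11) / 0.238 = ln(3.727) / 0.238 = 1.3157 / 0.238 = 5.528 km

5530 m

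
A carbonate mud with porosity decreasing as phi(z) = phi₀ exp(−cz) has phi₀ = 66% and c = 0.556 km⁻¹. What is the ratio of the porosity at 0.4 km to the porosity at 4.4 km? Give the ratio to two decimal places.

phi(z₁)/phi(z₂) = e^(−c·z₁)/e^(−c·z₂) = e^{c(z₂−z₁)}
= exp(0.556 × 4) = exp(2.224) = 9.2442

9.24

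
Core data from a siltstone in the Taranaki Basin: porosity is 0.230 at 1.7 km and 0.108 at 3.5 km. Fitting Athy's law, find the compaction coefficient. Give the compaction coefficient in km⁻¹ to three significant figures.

0.420 km⁻¹

Athy: φ(Z) = φ₀ e^(−cZ) ⇒ φ₁/φ₂ = e^{c(Z₂−Z₁)} ⇒ c = ln(φ₁/φ₂)/(Z₂−Z₁)
c = ln(0.23/0.108) / (3.5 − 1.7) = ln(2.13) / 1.8 = 0.7559 / 1.8 = 0.42 km⁻¹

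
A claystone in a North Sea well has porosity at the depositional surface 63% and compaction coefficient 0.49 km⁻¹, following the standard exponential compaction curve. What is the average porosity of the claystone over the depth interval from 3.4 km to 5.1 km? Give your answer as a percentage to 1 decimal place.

⟨phi⟩ = (1/(Z₂−Z₁)) ∫ phi₀ e^(−βZ) dZ = phi₀·(e^(−β·Z₁) − e^(−β·Z₂)) / (β·(Z₂−Z₁))
e^(−0.49×3.4) = 0.1890; e^(−0.49×5.1) = 0.0822
⟨phi⟩ = 0.63 × (0.1890 − 0.0822) / (0.49 × 1.7) = 0.63 × 0.1283 = 0.0808

8.1%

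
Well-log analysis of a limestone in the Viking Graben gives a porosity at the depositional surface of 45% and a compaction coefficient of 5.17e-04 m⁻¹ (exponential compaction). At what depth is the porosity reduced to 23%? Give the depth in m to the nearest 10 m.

Working in km (1 km = 1000 m; c in km⁻¹ = c in m⁻¹ × 1000):
Invert Athy's law: d = ln(n₀/n) / c
d = ln(0.45/0.23) / 0.517 = ln(1.957) / 0.517 = 0.6712 / 0.517 = 1.298 km

1300 m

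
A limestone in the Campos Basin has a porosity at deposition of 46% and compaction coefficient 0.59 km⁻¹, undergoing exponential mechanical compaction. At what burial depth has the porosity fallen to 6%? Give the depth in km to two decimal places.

Invert Athy's law: d = ln(phi₀/phi) / β
d = ln(0.46/0.06) / 0.59 = ln(7.667) / 0.59 = 2.0369 / 0.59 = 3.452 km

3.45 km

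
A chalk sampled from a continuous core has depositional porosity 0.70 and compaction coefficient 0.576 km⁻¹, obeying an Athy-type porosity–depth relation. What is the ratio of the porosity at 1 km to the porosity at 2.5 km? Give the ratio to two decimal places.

2.37

phi(d₁)/phi(d₂) = e^(−β·d₁)/e^(−β·d₂) = e^{β(d₂−d₁)}
= exp(0.576 × 1.5) = exp(0.864) = 2.3726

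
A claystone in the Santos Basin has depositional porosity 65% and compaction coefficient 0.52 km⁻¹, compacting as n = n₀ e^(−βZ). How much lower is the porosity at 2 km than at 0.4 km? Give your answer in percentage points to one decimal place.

n(0.4) = 0.65·e^(−0.52×0.4) = 0.5279
n(2) = 0.65·e^(−0.52×2) = 0.2297
Δn = 0.5279 − 0.2297 = 0.2982

29.8 percentage points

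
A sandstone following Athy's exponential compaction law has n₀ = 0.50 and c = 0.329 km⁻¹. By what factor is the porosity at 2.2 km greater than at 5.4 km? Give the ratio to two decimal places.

2.87

n(z₁)/n(z₂) = e^(−c·z₁)/e^(−c·z₂) = e^{c(z₂−z₁)}
= exp(0.329 × 3.2) = exp(1.053) = 2.8657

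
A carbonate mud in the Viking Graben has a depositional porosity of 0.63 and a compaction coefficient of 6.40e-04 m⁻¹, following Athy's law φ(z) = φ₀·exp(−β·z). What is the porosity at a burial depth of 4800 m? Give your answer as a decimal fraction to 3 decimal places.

0.029

Working in km (1 km = 1000 m; β in km⁻¹ = β in m⁻¹ × 1000):
φ = φ₀·exp(−β·z) = 0.63 × exp(−0.64 × 4.8) = 0.63 × exp(−3.072)
  = 0.63 × 0.0463 = 0.0292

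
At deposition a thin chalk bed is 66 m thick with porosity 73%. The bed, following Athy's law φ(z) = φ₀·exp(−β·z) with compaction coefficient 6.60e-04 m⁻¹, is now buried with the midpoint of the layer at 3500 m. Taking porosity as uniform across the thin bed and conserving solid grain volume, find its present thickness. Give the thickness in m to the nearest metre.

19 m

Working in km (1 km = 1000 m; β in km⁻¹ = β in m⁻¹ × 1000):
Porosity at 3.5 km: φ = 0.73·exp(−0.66×3.5) = 0.0725
Solid-volume conservation: h(1−φ) = h₀(1−φ₀) ⇒ h = h₀·(1−φ₀)/(1−φ)
h = 0.066 × (1 − 0.73)/(1 − 0.0725) = 0.066 × 0.2911 = 0.0192 km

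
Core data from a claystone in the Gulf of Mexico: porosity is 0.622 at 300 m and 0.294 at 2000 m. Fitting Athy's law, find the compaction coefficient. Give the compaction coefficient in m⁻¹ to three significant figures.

Working in km (1 km = 1000 m; β in km⁻¹ = β in m⁻¹ × 1000):
Athy: n(Z) = n₀ e^(−βZ) ⇒ n₁/n₂ = e^{β(Z₂−Z₁)} ⇒ β = ln(n₁/n₂)/(Z₂−Z₁)
β = ln(0.622/0.294) / (2 − 0.3) = ln(2.116) / 1.7 = 0.7494 / 1.7 = 0.4408 km⁻¹

0.000441 m⁻¹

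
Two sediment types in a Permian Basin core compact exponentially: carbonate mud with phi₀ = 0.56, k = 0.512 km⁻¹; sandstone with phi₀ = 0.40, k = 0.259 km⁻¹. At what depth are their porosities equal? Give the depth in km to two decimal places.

Set phi₀ₐ e^(−kₐZ) = phi₀ᵦ e^(−kᵦZ) ⇒ ln(phi₀ₐ/phi₀ᵦ) = (kₐ − kᵦ)·Z
Z = ln(0.56/0.4) / (0.512 − 0.259) = 0.3365 / 0.253 = 1.330 km

1.33 km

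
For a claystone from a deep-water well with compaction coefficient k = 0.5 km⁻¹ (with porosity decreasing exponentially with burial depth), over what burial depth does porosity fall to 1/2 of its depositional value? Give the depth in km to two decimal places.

1.39 km

phi/phi₀ = 1/2 ⇒ exp(−k·d) = 1/2 ⇒ d = ln(2) / k
d = 0.6931 / 0.5 = 1.386 km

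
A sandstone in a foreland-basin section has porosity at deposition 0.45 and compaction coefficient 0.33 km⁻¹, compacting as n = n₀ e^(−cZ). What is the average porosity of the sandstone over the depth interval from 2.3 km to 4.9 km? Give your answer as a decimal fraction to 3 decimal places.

0.141

⟨n⟩ = (1/(Z₂−Z₁)) ∫ n₀ e^(−cZ) dZ = n₀·(e^(−c·Z₁) − e^(−c·Z₂)) / (c·(Z₂−Z₁))
e^(−0.33×2.3) = 0.4681; e^(−0.33×4.9) = 0.1985
⟨n⟩ = 0.45 × (0.4681 − 0.1985) / (0.33 × 2.6) = 0.45 × 0.3143 = 0.1414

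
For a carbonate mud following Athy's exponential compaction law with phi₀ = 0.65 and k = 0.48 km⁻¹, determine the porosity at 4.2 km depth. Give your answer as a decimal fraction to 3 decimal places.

phi = phi₀·exp(−k·z) = 0.65 × exp(−0.48 × 4.2) = 0.65 × exp(−2.016)
  = 0.65 × 0.1332 = 0.0866

0.087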